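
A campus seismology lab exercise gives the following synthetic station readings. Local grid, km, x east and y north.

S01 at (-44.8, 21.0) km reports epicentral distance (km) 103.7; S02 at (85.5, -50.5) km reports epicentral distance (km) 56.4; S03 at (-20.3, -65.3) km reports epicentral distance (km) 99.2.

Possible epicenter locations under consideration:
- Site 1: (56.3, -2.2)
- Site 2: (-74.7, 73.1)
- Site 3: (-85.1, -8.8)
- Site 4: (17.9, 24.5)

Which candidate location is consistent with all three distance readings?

For each candidate, compare |candidate − station| to the reported distance:
Site 1: residuals S01 0.0, S02 0.0, S03 0.0 → max 0.0 km
Site 2: residuals S01 43.6, S02 145.9, S03 49.5 → max 145.9 km
Site 3: residuals S01 53.6, S02 119.2, S03 13.2 → max 119.2 km
Site 4: residuals S01 40.9, S02 44.6, S03 1.6 → max 44.6 km
Only Site 1 has all residuals ≈ 0.

Site 1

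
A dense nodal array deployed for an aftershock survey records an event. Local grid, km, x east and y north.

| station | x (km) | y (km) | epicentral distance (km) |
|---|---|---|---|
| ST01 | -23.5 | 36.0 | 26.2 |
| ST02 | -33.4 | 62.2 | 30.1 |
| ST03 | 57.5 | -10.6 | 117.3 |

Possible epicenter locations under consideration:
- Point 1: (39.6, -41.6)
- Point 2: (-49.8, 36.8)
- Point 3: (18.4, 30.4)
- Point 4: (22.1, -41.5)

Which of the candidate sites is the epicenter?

Point 2

For each candidate, compare |candidate − station| to the reported distance:
Point 1: residuals ST01 73.8, ST02 96.8, ST03 81.5 → max 96.8 km
Point 2: residuals ST01 0.1, ST02 0.1, ST03 0.0 → max 0.1 km
Point 3: residuals ST01 16.1, ST02 30.7, ST03 60.6 → max 60.6 km
Point 4: residuals ST01 63.7, ST02 87.5, ST03 70.3 → max 87.5 km
Only Point 2 has all residuals ≈ 0.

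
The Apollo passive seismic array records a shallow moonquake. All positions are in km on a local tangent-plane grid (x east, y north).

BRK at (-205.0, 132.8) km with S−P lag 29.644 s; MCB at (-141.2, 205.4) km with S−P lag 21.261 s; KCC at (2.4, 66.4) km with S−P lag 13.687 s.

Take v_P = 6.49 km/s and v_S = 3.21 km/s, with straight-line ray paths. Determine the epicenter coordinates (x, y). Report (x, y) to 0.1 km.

-17.6 km east, 151.0 km north

Distance from S−P lag: d = Δt · v_P v_S / (v_P − v_S) = Δt · (6.49·3.21)/(6.49−3.21) ≈ 6.3515·Δt.
So d_BRK = 188.28, d_MCB = 135.04, d_KCC = 86.93 km.
Circle about each station: (x + 205.0)² + (y − 132.8)² = 188.28²; (x + 141.2)² + (y − 205.4)² = 135.04²; (x − 2.4)² + (y − 66.4)² = 86.93².
Subtracting pairs of circle equations eliminates x²+y² and gives linear equations (the radical axes):
127.6 x + 145.2 y = 19679.32
414.8 x − 132.8 y = -27353.59
Solving the 2×2 system: x ≈ -17.6, y ≈ 151.0 km.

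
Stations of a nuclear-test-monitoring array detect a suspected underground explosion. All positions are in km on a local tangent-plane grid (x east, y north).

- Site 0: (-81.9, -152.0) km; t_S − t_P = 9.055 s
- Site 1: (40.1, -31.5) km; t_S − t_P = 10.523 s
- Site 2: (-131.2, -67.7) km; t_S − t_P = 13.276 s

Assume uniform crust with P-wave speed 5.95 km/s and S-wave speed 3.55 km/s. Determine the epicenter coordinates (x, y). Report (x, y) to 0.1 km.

Distance from S−P lag: d = Δt · v_P v_S / (v_P − v_S) = Δt · (5.95·3.55)/(5.95−3.55) ≈ 8.8010·Δt.
So d_Site 0 = 79.69, d_Site 1 = 92.61, d_Site 2 = 116.84 km.
Circle about each station: (x + 81.9)² + (y + 152.0)² = 79.69²; (x − 40.1)² + (y + 31.5)² = 92.61²; (x + 131.2)² + (y + 67.7)² = 116.84².
Subtracting the Site 0 equation from the Site 1 and Site 2 equations removes the quadratic terms:
244.0 x + 241.0 y = -29437.47
-98.6 x + 168.6 y = -15315.97
Solving the 2×2 system: x ≈ -19.6, y ≈ -102.3 km.

x ≈ -19.6 km, y ≈ -102.3 km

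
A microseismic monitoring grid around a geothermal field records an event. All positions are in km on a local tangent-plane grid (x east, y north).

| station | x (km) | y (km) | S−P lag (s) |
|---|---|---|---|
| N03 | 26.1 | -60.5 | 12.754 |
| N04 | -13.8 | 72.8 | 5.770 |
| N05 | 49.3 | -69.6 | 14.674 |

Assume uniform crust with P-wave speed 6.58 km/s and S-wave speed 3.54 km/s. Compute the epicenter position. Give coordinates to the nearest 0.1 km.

x ≈ 10.7 km, y ≈ 36.0 km

Distance from S−P lag: d = Δt · v_P v_S / (v_P − v_S) = Δt · (6.58·3.54)/(6.58−3.54) ≈ 7.6622·Δt.
So d_N03 = 97.72, d_N04 = 44.21, d_N05 = 112.44 km.
Circle about each station: (x − 26.1)² + (y + 60.5)² = 97.72²; (x + 13.8)² + (y − 72.8)² = 44.21²; (x − 49.3)² + (y + 69.6)² = 112.44².
Subtracting pairs of circle equations eliminates x²+y² and gives linear equations (the radical axes):
-79.8 x + 266.6 y = 8743.49
46.4 x − 18.2 y = -160.37
Solving the 2×2 system: x ≈ 10.7, y ≈ 36.0 km.
Check against N03 (with the unrounded x, y): √((x − 26.1)²+(y + 60.5)²) = 97.71 ≈ 97.72 km. ✓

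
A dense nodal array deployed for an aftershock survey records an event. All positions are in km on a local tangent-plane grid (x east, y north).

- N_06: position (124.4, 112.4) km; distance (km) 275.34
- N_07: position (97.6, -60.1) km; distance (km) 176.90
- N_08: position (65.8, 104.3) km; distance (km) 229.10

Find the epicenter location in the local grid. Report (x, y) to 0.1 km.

Circle about each station: (x − 124.4)² + (y − 112.4)² = 275.34²; (x − 97.6)² + (y + 60.1)² = 176.90²; (x − 65.8)² + (y − 104.3)² = 229.10².
Subtracting the N_06 equation from the N_07 and N_08 equations removes the quadratic terms:
-53.6 x − 345.0 y = 29547.16
-117.2 x − 16.2 y = 10424.32
Solving the 2×2 system: x ≈ -78.8, y ≈ -73.4 km.

-78.8 km east, -73.4 km north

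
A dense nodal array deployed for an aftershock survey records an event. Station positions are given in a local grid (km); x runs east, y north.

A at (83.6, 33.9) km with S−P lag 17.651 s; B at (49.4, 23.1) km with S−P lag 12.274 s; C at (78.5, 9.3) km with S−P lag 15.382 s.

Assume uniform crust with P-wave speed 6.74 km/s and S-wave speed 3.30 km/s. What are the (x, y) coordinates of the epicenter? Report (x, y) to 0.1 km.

Distance from S−P lag: d = Δt · v_P v_S / (v_P − v_S) = Δt · (6.74·3.30)/(6.74−3.30) ≈ 6.4657·Δt.
So d_A = 114.13, d_B = 79.36, d_C = 99.46 km.
Circle about each station: (x − 83.6)² + (y − 33.9)² = 114.13²; (x − 49.4)² + (y − 23.1)² = 79.36²; (x − 78.5)² + (y − 9.3)² = 99.46².
Subtracting the A equation from the B and C equations removes the quadratic terms:
-68.4 x − 21.6 y = 1563.45
-10.2 x − 49.2 y = 1243.94
Solving the 2×2 system: x ≈ -15.9, y ≈ -22.0 km.

x ≈ -15.9 km, y ≈ -22.0 km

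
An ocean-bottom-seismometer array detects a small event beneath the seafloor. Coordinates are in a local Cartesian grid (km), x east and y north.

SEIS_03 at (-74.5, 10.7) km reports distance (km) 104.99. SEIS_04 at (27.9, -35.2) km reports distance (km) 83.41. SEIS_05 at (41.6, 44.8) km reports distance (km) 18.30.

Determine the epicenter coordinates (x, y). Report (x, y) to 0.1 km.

x ≈ 23.6 km, y ≈ 48.1 km

Circle about each station: (x + 74.5)² + (y − 10.7)² = 104.99²; (x − 27.9)² + (y + 35.2)² = 83.41²; (x − 41.6)² + (y − 44.8)² = 18.30².
Subtracting the SEIS_03 equation from the SEIS_04 and SEIS_05 equations removes the quadratic terms:
204.8 x − 91.8 y = 418.38
232.2 x + 68.2 y = 8760.87
Solving the 2×2 system: x ≈ 23.6, y ≈ 48.1 km.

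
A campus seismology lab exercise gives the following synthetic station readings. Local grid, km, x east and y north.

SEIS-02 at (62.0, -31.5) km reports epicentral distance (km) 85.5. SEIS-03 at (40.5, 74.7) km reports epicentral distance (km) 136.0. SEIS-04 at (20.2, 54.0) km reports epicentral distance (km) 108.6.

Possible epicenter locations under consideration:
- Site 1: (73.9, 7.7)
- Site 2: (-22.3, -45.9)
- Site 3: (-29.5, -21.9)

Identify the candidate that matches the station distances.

Site 2

For each candidate, compare |candidate − station| to the reported distance:
Site 1: residuals SEIS-02 44.5, SEIS-03 61.1, SEIS-04 37.7 → max 61.1 km
Site 2: residuals SEIS-02 0.0, SEIS-03 0.0, SEIS-04 0.0 → max 0.0 km
Site 3: residuals SEIS-02 6.5, SEIS-03 16.7, SEIS-04 17.9 → max 17.9 km
Only Site 2 has all residuals ≈ 0.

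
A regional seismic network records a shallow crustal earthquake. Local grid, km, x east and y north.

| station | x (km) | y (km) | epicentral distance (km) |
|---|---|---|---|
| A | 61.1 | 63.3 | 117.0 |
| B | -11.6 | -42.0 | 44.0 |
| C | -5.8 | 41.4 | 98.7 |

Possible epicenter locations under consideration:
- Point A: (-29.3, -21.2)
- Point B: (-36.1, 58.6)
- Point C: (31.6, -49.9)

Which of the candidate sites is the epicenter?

Point C

For each candidate, compare |candidate − station| to the reported distance:
Point A: residuals A 6.7, B 16.7, C 31.8 → max 31.8 km
Point B: residuals A 19.7, B 59.5, C 63.9 → max 63.9 km
Point C: residuals A 0.0, B 0.1, C 0.0 → max 0.1 km
Only Point C has all residuals ≈ 0.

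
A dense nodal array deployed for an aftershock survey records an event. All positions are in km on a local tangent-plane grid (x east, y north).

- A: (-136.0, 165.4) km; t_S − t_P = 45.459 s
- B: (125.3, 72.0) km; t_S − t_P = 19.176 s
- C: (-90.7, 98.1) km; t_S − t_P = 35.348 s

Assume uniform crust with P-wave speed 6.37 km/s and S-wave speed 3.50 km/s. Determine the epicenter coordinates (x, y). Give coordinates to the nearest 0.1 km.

Distance from S−P lag: d = Δt · v_P v_S / (v_P − v_S) = Δt · (6.37·3.50)/(6.37−3.50) ≈ 7.7683·Δt.
So d_A = 353.14, d_B = 148.96, d_C = 274.59 km.
Circle about each station: (x + 136.0)² + (y − 165.4)² = 353.14²; (x − 125.3)² + (y − 72.0)² = 148.96²; (x + 90.7)² + (y − 98.1)² = 274.59².
Subtracting the A equation from the B and C equations removes the quadratic terms:
522.6 x − 186.8 y = 77549.71
90.6 x − 134.6 y = 21305.13
Solving the 2×2 system: x ≈ 120.9, y ≈ -76.9 km.
Check against A (with the unrounded x, y): √((x + 136.0)²+(y − 165.4)²) = 353.14 ≈ 353.14 km. ✓

(120.9, -76.9)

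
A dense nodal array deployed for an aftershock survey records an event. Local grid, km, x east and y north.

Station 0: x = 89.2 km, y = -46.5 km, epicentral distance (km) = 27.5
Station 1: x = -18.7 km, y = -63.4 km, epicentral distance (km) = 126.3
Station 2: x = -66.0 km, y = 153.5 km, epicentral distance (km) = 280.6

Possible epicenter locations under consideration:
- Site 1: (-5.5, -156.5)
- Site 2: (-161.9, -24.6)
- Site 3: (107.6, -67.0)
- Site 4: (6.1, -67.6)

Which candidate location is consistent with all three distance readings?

Site 3

For each candidate, compare |candidate − station| to the reported distance:
Site 1: residuals Station 0 117.6, Station 1 32.3, Station 2 35.2 → max 117.6 km
Site 2: residuals Station 0 224.6, Station 1 22.1, Station 2 78.3 → max 224.6 km
Site 3: residuals Station 0 0.0, Station 1 0.1, Station 2 0.0 → max 0.1 km
Site 4: residuals Station 0 58.2, Station 1 101.1, Station 2 48.0 → max 101.1 km
Only Site 3 has all residuals ≈ 0.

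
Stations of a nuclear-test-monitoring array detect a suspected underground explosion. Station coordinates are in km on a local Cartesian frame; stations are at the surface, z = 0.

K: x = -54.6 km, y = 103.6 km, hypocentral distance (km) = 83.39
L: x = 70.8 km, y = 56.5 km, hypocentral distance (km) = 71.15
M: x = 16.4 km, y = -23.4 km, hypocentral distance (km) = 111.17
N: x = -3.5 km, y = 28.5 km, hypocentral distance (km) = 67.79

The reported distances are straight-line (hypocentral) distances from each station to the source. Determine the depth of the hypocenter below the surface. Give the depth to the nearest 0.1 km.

depth ≈ 38.2 km

Each station gives a sphere (x−x_i)² + (y−y_i)² + z² = d_i² (stations at z=0).
Subtracting the K sphere from L and M: z² cancels, leaving linear equations in x and y:
250.8 x − 94.2 y = -3617.66
142.0 x − 254.0 y = -18302.48
Solving: x ≈ 16.000, y ≈ 81.002 km (keep extra digits for the depth step; rounded: 16.0, 81.0).
Then from the K sphere: z² = 83.39² − (x + 54.6)² − (y − 103.6)² with x = 16.000, y = 81.002, so z ≈ 38.195 ≈ 38.2 km.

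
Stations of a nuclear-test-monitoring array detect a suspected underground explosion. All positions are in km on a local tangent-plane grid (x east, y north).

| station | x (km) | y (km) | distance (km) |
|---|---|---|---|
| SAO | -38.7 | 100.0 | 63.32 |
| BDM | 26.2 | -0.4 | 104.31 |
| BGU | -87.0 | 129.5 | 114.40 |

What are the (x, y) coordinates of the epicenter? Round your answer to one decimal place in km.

Circle about each station: (x + 38.7)² + (y − 100.0)² = 63.32²; (x − 26.2)² + (y + 0.4)² = 104.31²; (x + 87.0)² + (y − 129.5)² = 114.40².
Subtracting pairs of circle equations eliminates x²+y² and gives linear equations (the radical axes):
129.8 x − 200.8 y = -17682.24
-96.6 x + 59.0 y = 3763.62
Solving the 2×2 system: x ≈ 24.5, y ≈ 103.9 km.

24.5 km east, 103.9 km north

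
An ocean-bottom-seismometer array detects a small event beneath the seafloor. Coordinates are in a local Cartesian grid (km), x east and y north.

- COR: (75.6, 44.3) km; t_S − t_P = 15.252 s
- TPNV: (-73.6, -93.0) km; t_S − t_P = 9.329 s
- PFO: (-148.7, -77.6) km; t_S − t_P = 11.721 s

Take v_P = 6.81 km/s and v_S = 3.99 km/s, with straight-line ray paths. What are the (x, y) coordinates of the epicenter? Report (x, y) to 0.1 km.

Distance from S−P lag: d = Δt · v_P v_S / (v_P − v_S) = Δt · (6.81·3.99)/(6.81−3.99) ≈ 9.6354·Δt.
So d_COR = 146.96, d_TPNV = 89.89, d_PFO = 112.94 km.
Circle about each station: (x − 75.6)² + (y − 44.3)² = 146.96²; (x + 73.6)² + (y + 93.0)² = 89.89²; (x + 148.7)² + (y + 77.6)² = 112.94².
Subtracting pairs of circle equations eliminates x²+y² and gives linear equations (the radical axes):
-298.4 x − 274.6 y = 19905.14
-448.6 x − 243.8 y = 29297.40
Solving the 2×2 system: x ≈ -63.3, y ≈ -3.7 km.

x ≈ -63.3 km, y ≈ -3.7 km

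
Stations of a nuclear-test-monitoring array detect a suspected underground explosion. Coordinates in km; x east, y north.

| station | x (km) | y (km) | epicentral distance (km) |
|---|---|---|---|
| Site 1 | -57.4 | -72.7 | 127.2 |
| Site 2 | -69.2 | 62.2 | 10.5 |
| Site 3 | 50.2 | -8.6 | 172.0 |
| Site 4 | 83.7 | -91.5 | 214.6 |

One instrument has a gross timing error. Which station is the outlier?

Solve using three stations at a time. Using Site 1, Site 2, Site 4 (subtract circle equations pairwise → linear system) gives (x, y) ≈ (-74.7, 53.3).
Distances from that point to each station vs reported:
  Site 1: calculated 127.2 vs reported 127.2 → residual 0.0 km
  Site 2: calculated 10.4 vs reported 10.5 → residual 0.1 km
  Site 3: calculated 139.4 vs reported 172.0 → residual 32.6 km
  Site 4: calculated 214.6 vs reported 214.6 → residual 0.0 km
Site 1, Site 2, Site 4 are mutually consistent (residuals ≈ 0); Site 3 is off by 32.6 km.

Site 3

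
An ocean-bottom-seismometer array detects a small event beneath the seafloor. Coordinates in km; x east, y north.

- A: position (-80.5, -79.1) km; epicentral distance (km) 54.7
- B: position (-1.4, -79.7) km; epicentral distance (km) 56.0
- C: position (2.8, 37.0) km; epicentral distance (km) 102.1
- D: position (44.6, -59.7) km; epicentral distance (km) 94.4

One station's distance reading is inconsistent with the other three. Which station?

Solve using three stations at a time. Using B, C, D (subtract circle equations pairwise → linear system) gives (x, y) ≈ (-49.4, -50.8).
Distances from that point to each station vs reported:
  A: calculated 42.1 vs reported 54.7 → residual 12.6 km
  B: calculated 56.0 vs reported 56.0 → residual 0.0 km
  C: calculated 102.1 vs reported 102.1 → residual 0.0 km
  D: calculated 94.4 vs reported 94.4 → residual 0.0 km
B, C, D are mutually consistent (residuals ≈ 0); A is off by 12.6 km.

A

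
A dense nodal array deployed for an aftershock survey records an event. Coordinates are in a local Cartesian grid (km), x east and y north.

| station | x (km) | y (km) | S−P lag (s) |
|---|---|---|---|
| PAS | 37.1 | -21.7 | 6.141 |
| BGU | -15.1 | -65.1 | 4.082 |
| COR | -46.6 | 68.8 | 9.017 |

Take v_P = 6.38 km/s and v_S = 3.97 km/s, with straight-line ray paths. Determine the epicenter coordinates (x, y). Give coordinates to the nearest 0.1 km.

(-27.4, -24.0)

Distance from S−P lag: d = Δt · v_P v_S / (v_P − v_S) = Δt · (6.38·3.97)/(6.38−3.97) ≈ 10.5098·Δt.
So d_PAS = 64.54, d_BGU = 42.90, d_COR = 94.77 km.
Circle about each station: (x − 37.1)² + (y + 21.7)² = 64.54²; (x + 15.1)² + (y + 65.1)² = 42.90²; (x + 46.6)² + (y − 68.8)² = 94.77².
Subtracting pairs of circle equations eliminates x²+y² and gives linear equations (the radical axes):
-104.4 x − 86.8 y = 4943.72
-167.4 x + 181.0 y = 241.76
Solving the 2×2 system: x ≈ -27.4, y ≈ -24.0 km.
Check against PAS (with the unrounded x, y): √((x − 37.1)²+(y + 21.7)²) = 64.54 ≈ 64.54 km. ✓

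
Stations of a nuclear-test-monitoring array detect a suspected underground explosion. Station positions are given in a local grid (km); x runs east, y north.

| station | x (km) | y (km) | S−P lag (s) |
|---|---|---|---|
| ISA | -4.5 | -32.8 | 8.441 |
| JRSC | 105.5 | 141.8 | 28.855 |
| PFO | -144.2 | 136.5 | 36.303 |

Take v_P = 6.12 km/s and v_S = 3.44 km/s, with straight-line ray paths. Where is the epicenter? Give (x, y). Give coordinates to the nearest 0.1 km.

Distance from S−P lag: d = Δt · v_P v_S / (v_P − v_S) = Δt · (6.12·3.44)/(6.12−3.44) ≈ 7.8555·Δt.
So d_ISA = 66.31, d_JRSC = 226.67, d_PFO = 285.18 km.
Circle about each station: (x + 4.5)² + (y + 32.8)² = 66.31²; (x − 105.5)² + (y − 141.8)² = 226.67²; (x + 144.2)² + (y − 136.5)² = 285.18².
Subtracting pairs of circle equations eliminates x²+y² and gives linear equations (the radical axes):
220.0 x + 349.2 y = -16840.87
-279.4 x + 338.6 y = -38600.82
Solving the 2×2 system: x ≈ 45.2, y ≈ -76.7 km.

(45.2, -76.7)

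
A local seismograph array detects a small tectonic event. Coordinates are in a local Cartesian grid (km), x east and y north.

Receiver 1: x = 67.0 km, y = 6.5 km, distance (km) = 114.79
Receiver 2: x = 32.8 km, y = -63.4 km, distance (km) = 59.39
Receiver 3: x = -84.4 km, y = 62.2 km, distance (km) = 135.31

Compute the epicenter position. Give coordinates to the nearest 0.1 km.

Circle about each station: (x − 67.0)² + (y − 6.5)² = 114.79²; (x − 32.8)² + (y + 63.4)² = 59.39²; (x + 84.4)² + (y − 62.2)² = 135.31².
Subtracting the Receiver 1 equation from the Receiver 2 and Receiver 3 equations removes the quadratic terms:
-68.4 x − 139.8 y = 10213.72
-302.8 x + 111.4 y = 1328.90
Solving the 2×2 system: x ≈ -26.5, y ≈ -60.1 km.
Check against Receiver 1 (with the unrounded x, y): √((x − 67.0)²+(y − 6.5)²) = 114.79 ≈ 114.79 km. ✓

(-26.5, -60.1)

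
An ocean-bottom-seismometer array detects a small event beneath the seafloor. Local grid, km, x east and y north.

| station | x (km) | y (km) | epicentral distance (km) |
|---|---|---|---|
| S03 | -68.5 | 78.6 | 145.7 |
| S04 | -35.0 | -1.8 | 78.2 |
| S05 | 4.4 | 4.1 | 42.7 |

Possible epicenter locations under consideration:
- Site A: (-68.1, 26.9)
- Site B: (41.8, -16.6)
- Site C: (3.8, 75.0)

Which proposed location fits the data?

For each candidate, compare |candidate − station| to the reported distance:
Site A: residuals S03 94.0, S04 34.4, S05 33.3 → max 94.0 km
Site B: residuals S03 0.0, S04 0.0, S05 0.0 → max 0.0 km
Site C: residuals S03 73.3, S04 7.8, S05 28.2 → max 73.3 km
Only Site B has all residuals ≈ 0.

Site B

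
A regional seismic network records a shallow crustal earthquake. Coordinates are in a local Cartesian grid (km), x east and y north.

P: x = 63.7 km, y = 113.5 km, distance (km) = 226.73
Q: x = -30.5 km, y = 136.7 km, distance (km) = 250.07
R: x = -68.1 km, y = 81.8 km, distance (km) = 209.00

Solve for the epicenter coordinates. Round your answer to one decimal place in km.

Circle about each station: (x − 63.7)² + (y − 113.5)² = 226.73²; (x + 30.5)² + (y − 136.7)² = 250.07²; (x + 68.1)² + (y − 81.8)² = 209.00².
Subtracting the P equation from the Q and R equations removes the quadratic terms:
-188.4 x + 46.4 y = -8451.31
-263.6 x − 63.4 y = 2114.40
Solving the 2×2 system: x ≈ 18.1, y ≈ -108.6 km.

(18.1, -108.6)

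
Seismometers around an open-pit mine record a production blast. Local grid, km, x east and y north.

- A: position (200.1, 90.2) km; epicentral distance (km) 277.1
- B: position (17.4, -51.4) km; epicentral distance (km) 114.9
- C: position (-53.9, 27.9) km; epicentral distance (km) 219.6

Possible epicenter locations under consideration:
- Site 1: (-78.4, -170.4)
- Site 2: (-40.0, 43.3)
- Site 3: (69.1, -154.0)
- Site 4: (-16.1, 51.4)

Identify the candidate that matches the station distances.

Site 3

For each candidate, compare |candidate − station| to the reported distance:
Site 1: residuals A 104.3, B 37.9, C 19.8 → max 104.3 km
Site 2: residuals A 32.5, B 4.2, C 198.9 → max 198.9 km
Site 3: residuals A 0.0, B 0.0, C 0.0 → max 0.0 km
Site 4: residuals A 57.4, B 6.8, C 175.1 → max 175.1 km
Only Site 3 has all residuals ≈ 0.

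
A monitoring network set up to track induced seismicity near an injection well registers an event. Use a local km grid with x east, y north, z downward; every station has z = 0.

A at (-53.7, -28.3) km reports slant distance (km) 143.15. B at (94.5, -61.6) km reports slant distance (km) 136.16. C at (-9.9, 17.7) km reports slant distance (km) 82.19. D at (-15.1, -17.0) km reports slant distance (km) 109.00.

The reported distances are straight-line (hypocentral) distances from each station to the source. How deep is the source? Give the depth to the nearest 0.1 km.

Each station gives a sphere (x−x_i)² + (y−y_i)² + z² = d_i² (stations at z=0).
Subtracting the A sphere from B and C: z² cancels, leaving linear equations in x and y:
296.4 x − 66.6 y = 10992.61
87.6 x + 92.0 y = 10463.45
Solving: x ≈ 51.602, y ≈ 64.599 km (keep extra digits for the depth step; rounded: 51.6, 64.6).
Then from the A sphere: z² = 143.15² − (x + 53.7)² − (y + 28.3)² with x = 51.602, y = 64.599, so z ≈ 27.806 ≈ 27.8 km.

depth ≈ 27.8 km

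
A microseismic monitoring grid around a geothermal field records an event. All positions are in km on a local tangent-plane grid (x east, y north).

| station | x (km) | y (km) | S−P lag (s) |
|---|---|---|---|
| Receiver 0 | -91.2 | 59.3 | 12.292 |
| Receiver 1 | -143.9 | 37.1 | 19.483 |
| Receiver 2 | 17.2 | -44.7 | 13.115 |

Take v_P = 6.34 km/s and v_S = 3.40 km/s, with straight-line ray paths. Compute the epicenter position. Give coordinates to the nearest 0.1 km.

Distance from S−P lag: d = Δt · v_P v_S / (v_P − v_S) = Δt · (6.34·3.40)/(6.34−3.40) ≈ 7.3320·Δt.
So d_Receiver 0 = 90.12, d_Receiver 1 = 142.85, d_Receiver 2 = 96.16 km.
Circle about each station: (x + 91.2)² + (y − 59.3)² = 90.12²; (x + 143.9)² + (y − 37.1)² = 142.85²; (x − 17.2)² + (y + 44.7)² = 96.16².
Subtracting pairs of circle equations eliminates x²+y² and gives linear equations (the radical axes):
-105.4 x − 44.4 y = -2034.82
216.8 x − 208.0 y = -10665.13
Solving the 2×2 system: x ≈ -1.6, y ≈ 49.6 km.

-1.6 km east, 49.6 km north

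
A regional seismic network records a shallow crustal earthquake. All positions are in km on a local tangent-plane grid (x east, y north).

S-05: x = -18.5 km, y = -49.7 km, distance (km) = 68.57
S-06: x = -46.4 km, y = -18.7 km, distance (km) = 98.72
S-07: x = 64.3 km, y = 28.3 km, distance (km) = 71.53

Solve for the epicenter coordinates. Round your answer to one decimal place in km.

Circle about each station: (x + 18.5)² + (y + 49.7)² = 68.57²; (x + 46.4)² + (y + 18.7)² = 98.72²; (x − 64.3)² + (y − 28.3)² = 71.53².
Subtracting the S-05 equation from the S-06 and S-07 equations removes the quadratic terms:
-55.8 x + 62.0 y = -5353.48
165.6 x + 156.0 y = 1708.34
Solving the 2×2 system: x ≈ 49.6, y ≈ -41.7 km.

49.6 km east, -41.7 km north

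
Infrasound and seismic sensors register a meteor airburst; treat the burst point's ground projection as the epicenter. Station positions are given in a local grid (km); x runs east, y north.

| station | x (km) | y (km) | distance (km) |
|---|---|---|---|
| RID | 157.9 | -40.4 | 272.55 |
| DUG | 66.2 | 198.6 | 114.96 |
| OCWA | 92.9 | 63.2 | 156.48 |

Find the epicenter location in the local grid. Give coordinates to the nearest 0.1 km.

x ≈ -37.7 km, y ≈ 149.4 km

Circle about each station: (x − 157.9)² + (y + 40.4)² = 272.55²; (x − 66.2)² + (y − 198.6)² = 114.96²; (x − 92.9)² + (y − 63.2)² = 156.48².
Subtracting pairs of circle equations eliminates x²+y² and gives linear equations (the radical axes):
-183.4 x + 478.0 y = 78327.53
-130.0 x + 207.2 y = 35857.59
Solving the 2×2 system: x ≈ -37.7, y ≈ 149.4 km.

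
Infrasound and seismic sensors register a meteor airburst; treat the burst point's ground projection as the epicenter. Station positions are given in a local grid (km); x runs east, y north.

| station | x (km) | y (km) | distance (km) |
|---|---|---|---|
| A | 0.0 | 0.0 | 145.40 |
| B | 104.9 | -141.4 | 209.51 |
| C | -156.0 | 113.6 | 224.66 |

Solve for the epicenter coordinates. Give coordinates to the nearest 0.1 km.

Circle about each station: x² + y² = 145.40²; (x − 104.9)² + (y + 141.4)² = 209.51²; (x + 156.0)² + (y − 113.6)² = 224.66².
Subtracting the A equation from the B and C equations removes the quadratic terms:
209.8 x − 282.8 y = 8244.69
-312.0 x + 227.2 y = 7910.00
Solving the 2×2 system: x ≈ -101.3, y ≈ -104.3 km.
Check against A (with the unrounded x, y): √(x²+y²) = 145.42 ≈ 145.40 km. ✓

(-101.3, -104.3)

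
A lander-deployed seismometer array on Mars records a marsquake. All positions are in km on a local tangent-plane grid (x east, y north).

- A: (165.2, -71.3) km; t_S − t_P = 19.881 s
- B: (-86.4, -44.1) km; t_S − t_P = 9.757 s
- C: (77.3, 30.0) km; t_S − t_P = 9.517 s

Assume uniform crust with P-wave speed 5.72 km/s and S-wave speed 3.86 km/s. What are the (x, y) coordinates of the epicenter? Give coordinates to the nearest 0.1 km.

(-32.1, 58.2)

Distance from S−P lag: d = Δt · v_P v_S / (v_P − v_S) = Δt · (5.72·3.86)/(5.72−3.86) ≈ 11.8705·Δt.
So d_A = 236.00, d_B = 115.82, d_C = 112.97 km.
Circle about each station: (x − 165.2)² + (y + 71.3)² = 236.00²; (x + 86.4)² + (y + 44.1)² = 115.82²; (x − 77.3)² + (y − 30.0)² = 112.97².
Subtracting the A equation from the B and C equations removes the quadratic terms:
-503.2 x + 54.4 y = 19316.77
-175.8 x + 202.6 y = 17434.34
Solving the 2×2 system: x ≈ -32.1, y ≈ 58.2 km.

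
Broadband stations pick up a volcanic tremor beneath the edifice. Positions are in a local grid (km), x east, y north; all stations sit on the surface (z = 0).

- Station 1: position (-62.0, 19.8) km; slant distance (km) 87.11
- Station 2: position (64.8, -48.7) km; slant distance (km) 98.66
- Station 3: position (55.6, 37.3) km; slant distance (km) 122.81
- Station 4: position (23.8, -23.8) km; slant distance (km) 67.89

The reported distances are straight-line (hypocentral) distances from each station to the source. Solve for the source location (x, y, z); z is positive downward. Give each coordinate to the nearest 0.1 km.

x ≈ -24.0 km, y ≈ -45.8 km, depth ≈ 42.9 km

Each station gives a sphere (x−x_i)² + (y−y_i)² + z² = d_i² (stations at z=0).
Subtracting the Station 1 sphere from Station 2 and Station 3: z² cancels, leaving linear equations in x and y:
253.6 x − 137.0 y = 189.05
235.2 x + 35.0 y = -7247.53
Solving: x ≈ -23.998, y ≈ -45.803 km (keep extra digits for the depth step; rounded: -24.0, -45.8).
Then from the Station 1 sphere: z² = 87.11² − (x + 62.0)² − (y − 19.8)² with x = -23.998, y = -45.803, so z ≈ 42.898 ≈ 42.9 km.
Check against Station 4 (with the unrounded solution): distance 67.89 ≈ 67.89 km. ✓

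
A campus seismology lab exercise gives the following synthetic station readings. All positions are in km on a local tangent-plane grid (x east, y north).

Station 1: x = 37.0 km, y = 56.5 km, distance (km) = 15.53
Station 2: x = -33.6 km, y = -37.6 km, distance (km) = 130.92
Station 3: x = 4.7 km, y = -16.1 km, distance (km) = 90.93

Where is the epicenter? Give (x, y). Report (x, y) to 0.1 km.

Circle about each station: (x − 37.0)² + (y − 56.5)² = 15.53²; (x + 33.6)² + (y + 37.6)² = 130.92²; (x − 4.7)² + (y + 16.1)² = 90.93².
Subtracting the Station 1 equation from the Station 2 and Station 3 equations removes the quadratic terms:
-141.2 x − 188.2 y = -18917.40
-64.6 x − 145.2 y = -12307.03
Solving the 2×2 system: x ≈ 51.6, y ≈ 61.8 km.

x ≈ 51.6 km, y ≈ 61.8 km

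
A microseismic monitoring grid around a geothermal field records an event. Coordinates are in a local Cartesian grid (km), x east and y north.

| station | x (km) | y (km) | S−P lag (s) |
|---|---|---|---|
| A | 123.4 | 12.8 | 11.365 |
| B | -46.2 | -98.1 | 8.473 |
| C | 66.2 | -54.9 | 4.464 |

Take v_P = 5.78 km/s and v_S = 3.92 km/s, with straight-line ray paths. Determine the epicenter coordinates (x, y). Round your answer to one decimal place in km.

Distance from S−P lag: d = Δt · v_P v_S / (v_P − v_S) = Δt · (5.78·3.92)/(5.78−3.92) ≈ 12.1815·Δt.
So d_A = 138.44, d_B = 103.21, d_C = 54.38 km.
Circle about each station: (x − 123.4)² + (y − 12.8)² = 138.44²; (x + 46.2)² + (y + 98.1)² = 103.21²; (x − 66.2)² + (y + 54.9)² = 54.38².
Subtracting the A equation from the B and C equations removes the quadratic terms:
-339.2 x − 221.8 y = 4879.98
-114.4 x − 135.4 y = 8213.50
Solving the 2×2 system: x ≈ 56.5, y ≈ -108.4 km.

56.5 km east, -108.4 km north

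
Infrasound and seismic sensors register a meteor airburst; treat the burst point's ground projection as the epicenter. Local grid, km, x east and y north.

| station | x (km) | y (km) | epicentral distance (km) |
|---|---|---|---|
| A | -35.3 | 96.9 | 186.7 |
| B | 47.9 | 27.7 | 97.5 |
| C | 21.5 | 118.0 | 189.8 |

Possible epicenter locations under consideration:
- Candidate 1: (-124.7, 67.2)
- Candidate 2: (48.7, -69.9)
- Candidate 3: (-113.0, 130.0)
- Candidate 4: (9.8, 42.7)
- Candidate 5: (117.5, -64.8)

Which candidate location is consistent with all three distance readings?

For each candidate, compare |candidate − station| to the reported distance:
Candidate 1: residuals A 92.5, B 79.6, C 35.0 → max 92.5 km
Candidate 2: residuals A 0.1, B 0.1, C 0.1 → max 0.1 km
Candidate 3: residuals A 102.2, B 93.2, C 54.8 → max 102.2 km
Candidate 4: residuals A 116.2, B 56.6, C 113.6 → max 116.2 km
Candidate 5: residuals A 35.8, B 18.3, C 16.7 → max 35.8 km
Only Candidate 2 has all residuals ≈ 0.

Candidate 2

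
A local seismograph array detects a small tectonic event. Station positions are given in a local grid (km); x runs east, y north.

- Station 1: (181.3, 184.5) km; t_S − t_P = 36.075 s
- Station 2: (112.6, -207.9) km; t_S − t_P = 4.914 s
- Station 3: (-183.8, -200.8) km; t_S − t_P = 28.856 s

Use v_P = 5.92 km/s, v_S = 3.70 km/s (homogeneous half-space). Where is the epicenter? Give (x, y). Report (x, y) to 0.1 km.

Distance from S−P lag: d = Δt · v_P v_S / (v_P − v_S) = Δt · (5.92·3.70)/(5.92−3.70) ≈ 9.8667·Δt.
So d_Station 1 = 355.94, d_Station 2 = 48.48, d_Station 3 = 284.71 km.
Circle about each station: (x − 181.3)² + (y − 184.5)² = 355.94²; (x − 112.6)² + (y + 207.9)² = 48.48²; (x + 183.8)² + (y + 200.8)² = 284.71².
Subtracting the Station 1 equation from the Station 2 and Station 3 equations removes the quadratic terms:
-137.4 x − 784.8 y = 113334.20
-730.2 x − 770.6 y = 52826.64
Solving the 2×2 system: x ≈ 98.2, y ≈ -161.6 km.

98.2 km east, -161.6 km north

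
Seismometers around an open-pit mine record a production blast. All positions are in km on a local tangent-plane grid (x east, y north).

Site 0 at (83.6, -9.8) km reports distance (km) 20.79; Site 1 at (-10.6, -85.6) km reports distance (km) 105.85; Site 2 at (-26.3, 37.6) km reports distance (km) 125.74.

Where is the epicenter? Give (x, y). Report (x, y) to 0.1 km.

Circle about each station: (x − 83.6)² + (y + 9.8)² = 20.79²; (x + 10.6)² + (y + 85.6)² = 105.85²; (x + 26.3)² + (y − 37.6)² = 125.74².
Subtracting the Site 0 equation from the Site 1 and Site 2 equations removes the quadratic terms:
-188.4 x − 151.6 y = -10417.28
-219.8 x + 94.8 y = -20357.87
Solving the 2×2 system: x ≈ 79.6, y ≈ -30.2 km.

79.6 km east, -30.2 km north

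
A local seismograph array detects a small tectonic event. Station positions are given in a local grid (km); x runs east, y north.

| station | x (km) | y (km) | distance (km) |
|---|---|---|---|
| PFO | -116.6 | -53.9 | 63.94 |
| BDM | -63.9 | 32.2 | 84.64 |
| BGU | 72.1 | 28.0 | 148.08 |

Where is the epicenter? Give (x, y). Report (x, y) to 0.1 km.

-52.7 km east, -51.7 km north

Circle about each station: (x + 116.6)² + (y + 53.9)² = 63.94²; (x + 63.9)² + (y − 32.2)² = 84.64²; (x − 72.1)² + (y − 28.0)² = 148.08².
Subtracting the PFO equation from the BDM and BGU equations removes the quadratic terms:
105.4 x + 172.2 y = -14456.33
377.4 x + 163.8 y = -28357.72
Solving the 2×2 system: x ≈ -52.7, y ≈ -51.7 km.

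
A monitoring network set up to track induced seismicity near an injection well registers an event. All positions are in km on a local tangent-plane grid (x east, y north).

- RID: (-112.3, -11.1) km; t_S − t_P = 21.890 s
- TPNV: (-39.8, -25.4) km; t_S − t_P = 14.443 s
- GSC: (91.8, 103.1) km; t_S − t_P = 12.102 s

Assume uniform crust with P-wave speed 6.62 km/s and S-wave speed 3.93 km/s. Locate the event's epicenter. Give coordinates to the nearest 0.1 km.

99.4 km east, -13.7 km north

Distance from S−P lag: d = Δt · v_P v_S / (v_P − v_S) = Δt · (6.62·3.93)/(6.62−3.93) ≈ 9.6716·Δt.
So d_RID = 211.71, d_TPNV = 139.69, d_GSC = 117.05 km.
Circle about each station: (x + 112.3)² + (y + 11.1)² = 211.71²; (x + 39.8)² + (y + 25.4)² = 139.69²; (x − 91.8)² + (y − 103.1)² = 117.05².
Subtracting the RID equation from the TPNV and GSC equations removes the quadratic terms:
145.0 x − 28.6 y = 14802.53
408.2 x + 228.4 y = 37442.77
Solving the 2×2 system: x ≈ 99.4, y ≈ -13.7 km.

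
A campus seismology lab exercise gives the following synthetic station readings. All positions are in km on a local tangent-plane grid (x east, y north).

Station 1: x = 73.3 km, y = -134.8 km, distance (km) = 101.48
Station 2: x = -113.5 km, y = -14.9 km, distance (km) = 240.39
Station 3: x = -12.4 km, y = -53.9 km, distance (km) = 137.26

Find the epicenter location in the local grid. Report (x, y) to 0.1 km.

Circle about each station: (x − 73.3)² + (y + 134.8)² = 101.48²; (x + 113.5)² + (y + 14.9)² = 240.39²; (x + 12.4)² + (y + 53.9)² = 137.26².
Subtracting pairs of circle equations eliminates x²+y² and gives linear equations (the radical axes):
-373.6 x + 239.8 y = -57928.83
-171.4 x + 161.8 y = -29027.08
Solving the 2×2 system: x ≈ 124.7, y ≈ -47.3 km.

124.7 km east, -47.3 km north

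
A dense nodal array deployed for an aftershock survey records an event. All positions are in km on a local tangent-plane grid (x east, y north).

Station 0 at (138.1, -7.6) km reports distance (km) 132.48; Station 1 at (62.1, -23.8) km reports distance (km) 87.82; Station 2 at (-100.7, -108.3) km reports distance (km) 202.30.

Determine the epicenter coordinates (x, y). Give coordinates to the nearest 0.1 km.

Circle about each station: (x − 138.1)² + (y + 7.6)² = 132.48²; (x − 62.1)² + (y + 23.8)² = 87.82²; (x + 100.7)² + (y + 108.3)² = 202.30².
Subtracting the Station 0 equation from the Station 1 and Station 2 equations removes the quadratic terms:
-152.0 x − 32.4 y = -4867.92
-477.6 x − 201.4 y = -20634.33
Solving the 2×2 system: x ≈ 20.6, y ≈ 53.6 km.
Check against Station 0 (with the unrounded x, y): √((x − 138.1)²+(y + 7.6)²) = 132.49 ≈ 132.48 km. ✓

(20.6, 53.6)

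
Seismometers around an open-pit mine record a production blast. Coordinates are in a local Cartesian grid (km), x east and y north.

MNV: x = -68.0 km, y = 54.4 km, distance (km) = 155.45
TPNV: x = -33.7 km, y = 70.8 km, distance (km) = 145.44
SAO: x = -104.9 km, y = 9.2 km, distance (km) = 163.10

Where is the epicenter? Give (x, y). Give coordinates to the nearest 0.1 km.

Circle about each station: (x + 68.0)² + (y − 54.4)² = 155.45²; (x + 33.7)² + (y − 70.8)² = 145.44²; (x + 104.9)² + (y − 9.2)² = 163.10².
Subtracting pairs of circle equations eliminates x²+y² and gives linear equations (the radical axes):
68.6 x + 32.8 y = 1576.88
-73.8 x − 90.4 y = 1068.38
Solving the 2×2 system: x ≈ 47.0, y ≈ -50.2 km.
Check against MNV (with the unrounded x, y): √((x + 68.0)²+(y − 54.4)²) = 155.41 ≈ 155.45 km. ✓

x ≈ 47.0 km, y ≈ -50.2 km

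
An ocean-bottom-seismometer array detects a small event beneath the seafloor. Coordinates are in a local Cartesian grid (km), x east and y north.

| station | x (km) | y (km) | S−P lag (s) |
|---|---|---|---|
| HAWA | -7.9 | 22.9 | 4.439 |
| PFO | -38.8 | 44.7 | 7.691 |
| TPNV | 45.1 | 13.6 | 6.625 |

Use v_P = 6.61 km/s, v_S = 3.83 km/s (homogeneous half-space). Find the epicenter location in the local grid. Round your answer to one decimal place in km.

x ≈ -6.6 km, y ≈ -17.5 km

Distance from S−P lag: d = Δt · v_P v_S / (v_P − v_S) = Δt · (6.61·3.83)/(6.61−3.83) ≈ 9.1066·Δt.
So d_HAWA = 40.42, d_PFO = 70.04, d_TPNV = 60.33 km.
Circle about each station: (x + 7.9)² + (y − 22.9)² = 40.42²; (x + 38.8)² + (y − 44.7)² = 70.04²; (x − 45.1)² + (y − 13.6)² = 60.33².
Subtracting the HAWA equation from the PFO and TPNV equations removes the quadratic terms:
-61.8 x + 43.6 y = -355.12
106.0 x − 18.6 y = -373.78
Solving the 2×2 system: x ≈ -6.6, y ≈ -17.5 km.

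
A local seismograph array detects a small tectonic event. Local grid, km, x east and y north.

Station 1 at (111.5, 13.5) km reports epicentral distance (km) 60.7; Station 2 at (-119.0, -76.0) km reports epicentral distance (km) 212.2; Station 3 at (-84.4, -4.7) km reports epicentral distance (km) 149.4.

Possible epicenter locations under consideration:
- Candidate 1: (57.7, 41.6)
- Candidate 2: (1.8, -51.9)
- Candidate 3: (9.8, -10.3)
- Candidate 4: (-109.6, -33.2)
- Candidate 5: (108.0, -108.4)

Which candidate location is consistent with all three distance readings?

Candidate 1

For each candidate, compare |candidate − station| to the reported distance:
Candidate 1: residuals Station 1 0.0, Station 2 0.1, Station 3 0.1 → max 0.1 km
Candidate 2: residuals Station 1 67.0, Station 2 89.0, Station 3 51.1 → max 89.0 km
Candidate 3: residuals Station 1 43.7, Station 2 67.6, Station 3 55.0 → max 67.6 km
Candidate 4: residuals Station 1 165.3, Station 2 168.4, Station 3 111.4 → max 168.4 km
Candidate 5: residuals Station 1 61.3, Station 2 17.1, Station 3 69.2 → max 69.2 km
Only Candidate 1 has all residuals ≈ 0.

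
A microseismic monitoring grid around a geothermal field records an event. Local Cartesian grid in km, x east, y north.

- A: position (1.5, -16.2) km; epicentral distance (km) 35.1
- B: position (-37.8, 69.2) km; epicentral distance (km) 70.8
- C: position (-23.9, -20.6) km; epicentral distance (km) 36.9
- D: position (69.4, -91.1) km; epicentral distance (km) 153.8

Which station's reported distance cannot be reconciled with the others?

A

Solve using three stations at a time. Using B, C, D (subtract circle equations pairwise → linear system) gives (x, y) ≈ (-54.3, 0.3).
Distances from that point to each station vs reported:
  A: calculated 58.2 vs reported 35.1 → residual 23.1 km
  B: calculated 70.8 vs reported 70.8 → residual 0.0 km
  C: calculated 36.9 vs reported 36.9 → residual 0.0 km
  D: calculated 153.8 vs reported 153.8 → residual 0.0 km
B, C, D are mutually consistent (residuals ≈ 0); A is off by 23.1 km.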